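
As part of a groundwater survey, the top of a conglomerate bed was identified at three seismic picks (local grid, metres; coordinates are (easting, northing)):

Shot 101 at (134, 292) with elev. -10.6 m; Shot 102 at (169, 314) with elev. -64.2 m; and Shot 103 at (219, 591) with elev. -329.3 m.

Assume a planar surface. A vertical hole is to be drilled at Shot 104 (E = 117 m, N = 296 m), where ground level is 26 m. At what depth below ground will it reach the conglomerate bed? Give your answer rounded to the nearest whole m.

22 m

Two edge vectors: Shot 101→Shot 102 = (35, 22, -53.6), Shot 101→Shot 103 = (85, 299, -318.7).
Normal n = (Shot 101→Shot 102) × (Shot 101→Shot 103) = (9015, 6598.5, 8595).
So ∂z/∂E = −n_x/n_z = −1.04887 and ∂z/∂N = −n_y/n_z = −0.76771.
Intercept c from Shot 101: -10.6 + 140.55 + 224.17 = 354.12.
At (117, 296): z_contact = −122.7 − 227.2 + 354.12 = 4.2 m.
Depth below ground = 26 − 4.2 = 22 m.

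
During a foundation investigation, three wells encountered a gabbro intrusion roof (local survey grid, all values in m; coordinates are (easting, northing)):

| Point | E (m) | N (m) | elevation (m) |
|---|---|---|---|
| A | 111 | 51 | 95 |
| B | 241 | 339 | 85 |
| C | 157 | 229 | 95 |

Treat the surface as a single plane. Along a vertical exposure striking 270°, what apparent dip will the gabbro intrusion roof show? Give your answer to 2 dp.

10.20°

Two edge vectors: A→B = (130, 288, -10), A→C = (46, 178, 0).
Normal n = (A→B) × (A→C) = (1780, -460, 9892).
So ∂z/∂E = −n_x/n_z = −0.17994 and ∂z/∂N = −n_y/n_z = 0.04650.
Unit vector along 270° is (sin 270°, cos 270°) = (-1.0000, -0.0000).
Slope in that direction = a·(-1.0000) + b·(-0.0000) = 0.17994.
Apparent dip = arctan|0.17994| = 10.20° (true dip is 10.5°, so apparent ≤ true as expected).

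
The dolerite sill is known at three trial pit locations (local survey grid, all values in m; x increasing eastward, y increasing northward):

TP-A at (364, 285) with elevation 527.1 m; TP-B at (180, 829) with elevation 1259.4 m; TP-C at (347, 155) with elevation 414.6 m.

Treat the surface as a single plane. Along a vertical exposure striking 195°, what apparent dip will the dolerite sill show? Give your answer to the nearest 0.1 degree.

Two edge vectors: TP-A→TP-B = (-184, 544, 732.3), TP-A→TP-C = (-17, -130, -112.5).
Normal n = (TP-A→TP-B) × (TP-A→TP-C) = (33999, -33149.1, 33168).
So ∂z/∂x = −n_x/n_z = −1.02505 and ∂z/∂y = −n_y/n_z = 0.99943.
Unit vector along 195° is (sin 195°, cos 195°) = (-0.2588, -0.9659).
Slope in that direction = a·(-0.2588) + b·(-0.9659) = −0.70007.
Apparent dip = arctan|0.70007| = 35.0° (true dip is 55.1°, so apparent ≤ true as expected).

35.0°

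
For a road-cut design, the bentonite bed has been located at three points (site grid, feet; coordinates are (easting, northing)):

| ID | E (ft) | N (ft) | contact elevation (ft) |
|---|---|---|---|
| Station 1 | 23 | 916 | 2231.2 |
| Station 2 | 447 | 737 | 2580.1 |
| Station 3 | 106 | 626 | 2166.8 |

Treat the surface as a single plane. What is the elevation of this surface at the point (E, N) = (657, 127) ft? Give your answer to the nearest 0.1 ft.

2481.6 ft

Two edge vectors: Station 1→Station 2 = (424, -179, 348.9), Station 1→Station 3 = (83, -290, -64.4).
Normal n = (Station 1→Station 2) × (Station 1→Station 3) = (112708.6, 56264.3, -108103).
So ∂z/∂E = −n_x/n_z = 1.04260 and ∂z/∂N = −n_y/n_z = 0.52047.
Intercept c from Station 1: 2231.2 − 23.98 − 476.75 = 1730.47.
At (657, 127): z = 685.0 + 66.1 + 1730.47 = 2481.6 ft.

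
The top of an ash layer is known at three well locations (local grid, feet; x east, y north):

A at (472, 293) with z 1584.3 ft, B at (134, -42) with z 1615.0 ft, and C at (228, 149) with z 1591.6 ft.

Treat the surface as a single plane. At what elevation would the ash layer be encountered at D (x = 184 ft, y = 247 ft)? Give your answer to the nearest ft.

Let the plane be z = a·x + b·y + c.
B−A: −338a − 335b = 30.7;  C−A: −244a − 144b = 7.3.
Solving gives a = 0.05973, b = −0.15191.
Then c = 1584.3 − a·472 − b·293 = 1600.62.
At (184, 247): z = 11.0 − 37.5 + 1600.62 = 1574.1 ft.

1574 ft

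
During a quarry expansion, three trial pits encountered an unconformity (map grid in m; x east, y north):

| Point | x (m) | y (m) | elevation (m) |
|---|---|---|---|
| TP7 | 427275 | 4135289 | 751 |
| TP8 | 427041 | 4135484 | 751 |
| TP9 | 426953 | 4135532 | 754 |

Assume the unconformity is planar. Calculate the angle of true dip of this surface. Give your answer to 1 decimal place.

8.8°

Two edge vectors: TP7→TP8 = (-234, 195, 0), TP7→TP9 = (-322, 243, 3).
Normal n = (TP7→TP8) × (TP7→TP9) = (585, 702, 5928).
So ∂z/∂x = −n_x/n_z = −0.09868 and ∂z/∂y = −n_y/n_z = −0.11842.
Gradient magnitude |∇z| = √(a² + b²) = √(0.00974 + 0.01402) = 0.15415.
True dip = arctan(0.15415) = 8.8°, dipping toward NE (azimuth ≈ 040°).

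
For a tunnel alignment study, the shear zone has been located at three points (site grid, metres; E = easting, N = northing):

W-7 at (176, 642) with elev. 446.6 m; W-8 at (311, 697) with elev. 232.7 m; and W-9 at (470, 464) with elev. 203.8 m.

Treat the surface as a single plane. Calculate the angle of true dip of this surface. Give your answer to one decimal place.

56.0°

Let the plane be z = a·E + b·N + c.
W-8−W-7: 135a + 55b = −213.9;  W-9−W-7: 294a − 178b = −242.8.
Solving gives a = −1.27931, b = −0.74897.
Gradient magnitude |∇z| = √(a² + b²) = √(1.63663 + 0.56096) = 1.48243.
True dip = arctan(1.48243) = 56.0°, dipping toward ENE (azimuth ≈ 060°).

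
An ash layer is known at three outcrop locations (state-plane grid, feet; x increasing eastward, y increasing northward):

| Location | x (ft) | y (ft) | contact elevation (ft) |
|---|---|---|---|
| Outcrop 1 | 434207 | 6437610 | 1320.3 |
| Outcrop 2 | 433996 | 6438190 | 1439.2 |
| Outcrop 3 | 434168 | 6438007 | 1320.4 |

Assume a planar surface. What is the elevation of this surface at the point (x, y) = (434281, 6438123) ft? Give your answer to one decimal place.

1224.5 ft

Two edge vectors: Outcrop 1→Outcrop 2 = (-211, 580, 118.9), Outcrop 1→Outcrop 3 = (-39, 397, 0.1).
Normal n = (Outcrop 1→Outcrop 2) × (Outcrop 1→Outcrop 3) = (-47145.3, -4616, -61147).
So ∂z/∂x = −n_x/n_z = −0.771015749 and ∂z/∂y = −n_y/n_z = −0.075490212.
Intercept c from Outcrop 1: 1320.3 + 334780.44 + 485976.54 = 822077.28.
At (434281, 6438123): z = −334837.5 − 486015.3 + 822077.28 = 1224.5 ft.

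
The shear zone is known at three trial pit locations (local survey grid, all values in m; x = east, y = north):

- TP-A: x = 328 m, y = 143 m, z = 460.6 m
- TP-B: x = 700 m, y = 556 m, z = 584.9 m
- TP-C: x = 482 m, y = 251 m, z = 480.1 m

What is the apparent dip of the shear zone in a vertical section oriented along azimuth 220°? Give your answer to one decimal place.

Two edge vectors: TP-A→TP-B = (372, 413, 124.3), TP-A→TP-C = (154, 108, 19.5).
Normal n = (TP-A→TP-B) × (TP-A→TP-C) = (-5370.9, 11888.2, -23426).
So ∂z/∂x = −n_x/n_z = −0.22927 and ∂z/∂y = −n_y/n_z = 0.50748.
Unit vector along 220° is (sin 220°, cos 220°) = (-0.6428, -0.7660).
Slope in that direction = a·(-0.6428) + b·(-0.7660) = −0.24138.
Apparent dip = arctan|0.24138| = 13.6° (true dip is 29.1°, so apparent ≤ true as expected).

13.6°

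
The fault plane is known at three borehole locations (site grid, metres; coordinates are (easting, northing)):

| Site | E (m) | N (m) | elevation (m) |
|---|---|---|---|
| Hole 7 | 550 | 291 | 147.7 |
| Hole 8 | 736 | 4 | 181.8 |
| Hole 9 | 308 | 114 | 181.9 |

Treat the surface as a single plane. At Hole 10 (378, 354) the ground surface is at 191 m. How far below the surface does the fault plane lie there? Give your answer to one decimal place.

45.9 m

Two edge vectors: Hole 7→Hole 8 = (186, -287, 34.1), Hole 7→Hole 9 = (-242, -177, 34.2).
Normal n = (Hole 7→Hole 8) × (Hole 7→Hole 9) = (-3779.7, -14613.4, -102376).
So ∂z/∂E = −n_x/n_z = −0.03692 and ∂z/∂N = −n_y/n_z = −0.14274.
Intercept c from Hole 7: 147.7 + 20.31 + 41.54 = 209.54.
At (378, 354): z_contact = −13.96 − 50.53 + 209.54 = 145.06 m.
Depth below ground = 191 − 145.06 = 45.9 m.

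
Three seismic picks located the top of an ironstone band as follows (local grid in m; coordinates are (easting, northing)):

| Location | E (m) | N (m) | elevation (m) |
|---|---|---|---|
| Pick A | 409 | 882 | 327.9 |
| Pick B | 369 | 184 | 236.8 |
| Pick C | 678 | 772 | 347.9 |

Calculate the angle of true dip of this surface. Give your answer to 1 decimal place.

Let the plane be z = a·E + b·N + c.
Pick B−Pick A: −40a − 698b = −91.1;  Pick C−Pick A: 269a − 110b = 20.
Solving gives a = 0.12480, b = 0.12336.
Gradient magnitude |∇z| = √(a² + b²) = √(0.01557 + 0.01522) = 0.17548.
True dip = arctan(0.17548) = 10.0°, dipping toward SW (azimuth ≈ 225°).

10.0°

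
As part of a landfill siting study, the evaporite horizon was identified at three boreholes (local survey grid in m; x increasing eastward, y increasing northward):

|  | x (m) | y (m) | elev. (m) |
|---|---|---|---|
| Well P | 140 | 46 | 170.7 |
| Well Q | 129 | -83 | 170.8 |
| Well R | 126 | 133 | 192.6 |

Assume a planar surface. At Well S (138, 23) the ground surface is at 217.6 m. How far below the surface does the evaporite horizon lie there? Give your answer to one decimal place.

46.8 m

Let the plane be z = a·x + b·y + c.
Well Q−Well P: −11a − 129b = 0.1;  Well R−Well P: −14a + 87b = 21.9.
Solving gives a = −1.02562, b = 0.08668.
Then c = 170.7 − a·140 − b·46 = 310.30.
At (138, 23): z_contact = −141.54 + 1.99 + 310.30 = 170.76 m.
Depth below ground = 217.6 − 170.76 = 46.8 m.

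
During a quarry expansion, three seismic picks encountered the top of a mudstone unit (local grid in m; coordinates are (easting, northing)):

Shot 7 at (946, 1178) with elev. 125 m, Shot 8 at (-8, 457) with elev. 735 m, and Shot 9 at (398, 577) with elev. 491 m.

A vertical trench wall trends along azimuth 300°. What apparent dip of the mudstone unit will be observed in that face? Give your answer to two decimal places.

24.58°

Two edge vectors: Shot 7→Shot 8 = (-954, -721, 610), Shot 7→Shot 9 = (-548, -601, 366).
Normal n = (Shot 7→Shot 8) × (Shot 7→Shot 9) = (102724, 14884, 178246).
So ∂z/∂E = −n_x/n_z = −0.57630 and ∂z/∂N = −n_y/n_z = −0.08350.
Unit vector along 300° is (sin 300°, cos 300°) = (-0.8660, 0.5000).
Slope in that direction = a·(-0.8660) + b·(0.5000) = 0.45734.
Apparent dip = arctan|0.45734| = 24.58° (true dip is 30.2°, so apparent ≤ true as expected).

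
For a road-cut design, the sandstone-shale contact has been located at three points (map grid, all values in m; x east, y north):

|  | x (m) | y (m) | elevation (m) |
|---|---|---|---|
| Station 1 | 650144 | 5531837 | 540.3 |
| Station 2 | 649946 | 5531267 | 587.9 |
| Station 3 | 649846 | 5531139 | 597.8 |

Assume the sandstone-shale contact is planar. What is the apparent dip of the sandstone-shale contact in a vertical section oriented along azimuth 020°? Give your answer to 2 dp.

Two edge vectors: Station 1→Station 2 = (-198, -570, 47.6), Station 1→Station 3 = (-298, -698, 57.5).
Normal n = (Station 1→Station 2) × (Station 1→Station 3) = (449.8, -2799.8, -31656).
So ∂z/∂x = −n_x/n_z = 0.01421 and ∂z/∂y = −n_y/n_z = −0.08844.
Unit vector along 020° is (sin 20°, cos 20°) = (0.3420, 0.9397).
Slope in that direction = a·(0.3420) + b·(0.9397) = −0.07825.
Apparent dip = arctan|0.07825| = 4.47° (true dip is 5.1°, so apparent ≤ true as expected).

4.47°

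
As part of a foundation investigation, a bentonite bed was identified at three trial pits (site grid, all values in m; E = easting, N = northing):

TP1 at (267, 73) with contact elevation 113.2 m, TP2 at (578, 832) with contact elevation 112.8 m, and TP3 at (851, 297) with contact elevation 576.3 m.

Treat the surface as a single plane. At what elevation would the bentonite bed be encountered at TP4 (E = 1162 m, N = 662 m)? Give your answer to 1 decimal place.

Let the plane be z = a·E + b·N + c.
TP2−TP1: 311a + 759b = −0.4;  TP3−TP1: 584a + 224b = 463.1.
Solving gives a = 0.941087, b = −0.386137.
Then c = 113.2 − a·267 − b·73 = −109.88.
At (1162, 662): z = 1093.5 − 255.6 − 109.88 = 728.0 m.

728.0 m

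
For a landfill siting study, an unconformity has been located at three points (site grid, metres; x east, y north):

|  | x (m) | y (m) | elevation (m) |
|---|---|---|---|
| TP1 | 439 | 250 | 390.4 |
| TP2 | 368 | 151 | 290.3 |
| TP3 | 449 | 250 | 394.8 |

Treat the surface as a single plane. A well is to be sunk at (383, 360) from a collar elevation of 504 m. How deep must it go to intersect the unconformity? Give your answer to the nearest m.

62 m

Let the plane be z = a·x + b·y + c.
TP2−TP1: −71a − 99b = −100.1;  TP3−TP1: 10a + 0b = 4.4.
Solving gives a = 0.44000, b = 0.69556.
Then c = 390.4 − a·439 − b·250 = 23.35.
At (383, 360): z_contact = 168.5 + 250.4 + 23.35 = 442.3 m.
Depth below ground = 504 − 442.3 = 62 m.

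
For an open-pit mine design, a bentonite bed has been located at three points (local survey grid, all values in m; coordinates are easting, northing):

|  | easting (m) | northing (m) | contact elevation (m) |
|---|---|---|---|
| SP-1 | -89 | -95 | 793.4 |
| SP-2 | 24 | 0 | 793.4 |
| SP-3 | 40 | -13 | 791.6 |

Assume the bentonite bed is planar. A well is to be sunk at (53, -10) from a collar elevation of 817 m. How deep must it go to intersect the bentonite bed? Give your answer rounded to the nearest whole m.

26 m

Let the plane be z = a·easting + b·northing + c.
SP-2−SP-1: 113a + 95b = 0;  SP-3−SP-1: 129a + 82b = −1.8.
Solving gives a = −0.05721, b = 0.06805.
Then c = 793.4 − a·-89 − b·-95 = 794.77.
At (53, -10): z_contact = −3.0 − 0.7 + 794.77 = 791.1 m.
Depth below ground = 817 − 791.1 = 26 m.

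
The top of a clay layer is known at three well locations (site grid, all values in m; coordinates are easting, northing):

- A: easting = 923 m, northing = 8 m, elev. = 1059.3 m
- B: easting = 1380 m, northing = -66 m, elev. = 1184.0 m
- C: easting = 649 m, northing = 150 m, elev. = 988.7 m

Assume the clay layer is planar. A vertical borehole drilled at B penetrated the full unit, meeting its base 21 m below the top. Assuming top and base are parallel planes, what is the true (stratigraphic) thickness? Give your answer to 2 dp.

Let the plane be z = a·easting + b·northing + c.
B−A: 457a − 74b = 124.7;  C−A: −274a + 142b = −70.6.
Solving gives a = 0.27977, b = 0.04266.
|∇z| = √(a²+b²) = 0.28301, so dip δ = arctan(0.28301) = 15.80°.
True thickness = vertical thickness × cos δ = 21 × cos 15.80° = 20.21 m.

20.21 m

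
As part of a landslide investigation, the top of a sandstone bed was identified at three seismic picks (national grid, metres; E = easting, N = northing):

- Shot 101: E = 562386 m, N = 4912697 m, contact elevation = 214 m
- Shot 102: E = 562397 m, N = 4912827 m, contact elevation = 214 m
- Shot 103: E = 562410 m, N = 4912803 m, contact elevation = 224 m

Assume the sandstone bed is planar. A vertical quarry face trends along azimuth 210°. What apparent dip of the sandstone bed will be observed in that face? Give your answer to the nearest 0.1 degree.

15.8°

Two edge vectors: Shot 101→Shot 102 = (11, 130, 0), Shot 101→Shot 103 = (24, 106, 10).
Normal n = (Shot 101→Shot 102) × (Shot 101→Shot 103) = (1300, -110, -1954).
So ∂z/∂E = −n_x/n_z = 0.66530 and ∂z/∂N = −n_y/n_z = −0.05629.
Unit vector along 210° is (sin 210°, cos 210°) = (-0.5000, -0.8660).
Slope in that direction = a·(-0.5000) + b·(-0.8660) = −0.28390.
Apparent dip = arctan|0.28390| = 15.8° (true dip is 33.7°, so apparent ≤ true as expected).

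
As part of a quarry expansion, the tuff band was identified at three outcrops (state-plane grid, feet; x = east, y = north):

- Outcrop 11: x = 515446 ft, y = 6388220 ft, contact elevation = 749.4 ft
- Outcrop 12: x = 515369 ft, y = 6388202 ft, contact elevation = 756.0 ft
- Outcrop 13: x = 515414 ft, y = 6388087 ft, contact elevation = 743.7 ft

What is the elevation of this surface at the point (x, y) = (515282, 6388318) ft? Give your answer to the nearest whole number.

Let the plane be z = a·x + b·y + c.
Outcrop 12−Outcrop 11: −77a − 18b = 6.6;  Outcrop 13−Outcrop 11: −32a − 133b = −5.7.
Solving gives a = −0.10143818, b = 0.06726332.
Then c = 749.4 − a·515446 − b·6388220 = −376657.59.
At (515282, 6388318): z = −52269.3 + 429699.5 − 376657.59 = 772.6 ft.

773 ft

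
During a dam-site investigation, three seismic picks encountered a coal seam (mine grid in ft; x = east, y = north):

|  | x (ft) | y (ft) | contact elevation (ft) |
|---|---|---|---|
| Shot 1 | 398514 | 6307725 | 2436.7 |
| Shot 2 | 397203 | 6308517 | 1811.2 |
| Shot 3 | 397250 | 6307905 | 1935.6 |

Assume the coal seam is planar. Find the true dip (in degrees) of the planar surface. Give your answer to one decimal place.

22.3°

Two edge vectors: Shot 1→Shot 2 = (-1311, 792, -625.5), Shot 1→Shot 3 = (-1264, 180, -501.1).
Normal n = (Shot 1→Shot 2) × (Shot 1→Shot 3) = (-284281.2, 133689.9, 765108).
So ∂z/∂x = −n_x/n_z = 0.37156 and ∂z/∂y = −n_y/n_z = −0.17473.
Gradient magnitude |∇z| = √(a² + b²) = √(0.13805 + 0.03053) = 0.41059.
True dip = arctan(0.41059) = 22.3°, dipping toward WNW (azimuth ≈ 295°).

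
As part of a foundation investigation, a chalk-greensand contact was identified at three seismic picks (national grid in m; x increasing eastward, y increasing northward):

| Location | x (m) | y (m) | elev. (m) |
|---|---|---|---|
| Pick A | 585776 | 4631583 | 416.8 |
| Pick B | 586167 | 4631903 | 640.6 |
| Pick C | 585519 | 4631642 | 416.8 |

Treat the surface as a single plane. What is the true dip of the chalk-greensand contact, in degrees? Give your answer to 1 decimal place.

Let the plane be z = a·x + b·y + c.
Pick B−Pick A: 391a + 320b = 223.8;  Pick C−Pick A: −257a + 59b = 0.
Solving gives a = 0.12539, b = 0.54617.
Gradient magnitude |∇z| = √(a² + b²) = √(0.01572 + 0.29830) = 0.56038.
True dip = arctan(0.56038) = 29.3°, dipping toward SSW (azimuth ≈ 193°).

29.3°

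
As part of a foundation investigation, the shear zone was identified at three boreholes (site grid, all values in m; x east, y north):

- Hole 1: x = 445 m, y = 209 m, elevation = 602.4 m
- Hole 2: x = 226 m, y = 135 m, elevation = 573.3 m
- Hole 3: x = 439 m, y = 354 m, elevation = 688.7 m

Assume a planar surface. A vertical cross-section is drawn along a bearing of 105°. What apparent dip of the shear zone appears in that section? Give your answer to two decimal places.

Let the plane be z = a·x + b·y + c.
Hole 2−Hole 1: −219a − 74b = −29.1;  Hole 3−Hole 1: −6a + 145b = 86.3.
Solving gives a = −0.06729, b = 0.59239.
Unit vector along 105° is (sin 105°, cos 105°) = (0.9659, -0.2588).
Slope in that direction = a·(0.9659) + b·(-0.2588) = −0.21832.
Apparent dip = arctan|0.21832| = 12.32° (true dip is 30.8°, so apparent ≤ true as expected).

12.32°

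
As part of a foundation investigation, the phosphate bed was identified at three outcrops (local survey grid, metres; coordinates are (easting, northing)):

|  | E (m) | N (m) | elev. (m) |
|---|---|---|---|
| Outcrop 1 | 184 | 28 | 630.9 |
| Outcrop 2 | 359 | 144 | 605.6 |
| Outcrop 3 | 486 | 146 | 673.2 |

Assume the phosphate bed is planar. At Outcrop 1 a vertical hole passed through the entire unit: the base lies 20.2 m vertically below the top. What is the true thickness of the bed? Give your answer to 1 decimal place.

13.1 m

Two edge vectors: Outcrop 1→Outcrop 2 = (175, 116, -25.3), Outcrop 1→Outcrop 3 = (302, 118, 42.3).
Normal n = (Outcrop 1→Outcrop 2) × (Outcrop 1→Outcrop 3) = (7892.2, -15043.1, -14382).
So ∂z/∂E = −n_x/n_z = 0.54876 and ∂z/∂N = −n_y/n_z = −1.04597.
|∇z| = √(a²+b²) = 1.18118, so dip δ = arctan(1.18118) = 49.75°.
True thickness = vertical thickness × cos δ = 20.2 × cos 49.75° = 13.1 m.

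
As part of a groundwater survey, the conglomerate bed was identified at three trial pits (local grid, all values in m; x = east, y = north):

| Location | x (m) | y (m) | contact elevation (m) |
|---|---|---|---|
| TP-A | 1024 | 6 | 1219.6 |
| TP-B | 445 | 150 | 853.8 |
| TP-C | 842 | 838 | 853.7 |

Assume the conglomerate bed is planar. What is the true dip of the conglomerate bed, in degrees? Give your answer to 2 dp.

Two edge vectors: TP-A→TP-B = (-579, 144, -365.8), TP-A→TP-C = (-182, 832, -365.9).
Normal n = (TP-A→TP-B) × (TP-A→TP-C) = (251656, -145280.5, -455520).
So ∂z/∂x = −n_x/n_z = 0.55246 and ∂z/∂y = −n_y/n_z = −0.31893.
Gradient magnitude |∇z| = √(a² + b²) = √(0.30521 + 0.10172) = 0.63791.
True dip = arctan(0.63791) = 32.53°, dipping toward WNW (azimuth ≈ 300°).

32.53°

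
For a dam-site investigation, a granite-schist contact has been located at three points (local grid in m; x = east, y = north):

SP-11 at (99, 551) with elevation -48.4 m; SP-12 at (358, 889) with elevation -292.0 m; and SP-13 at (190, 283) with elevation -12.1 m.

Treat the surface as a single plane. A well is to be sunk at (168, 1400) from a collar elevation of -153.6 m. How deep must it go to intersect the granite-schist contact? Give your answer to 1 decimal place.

198.9 m

Two edge vectors: SP-11→SP-12 = (259, 338, -243.6), SP-11→SP-13 = (91, -268, 36.3).
Normal n = (SP-11→SP-12) × (SP-11→SP-13) = (-53015.4, -31569.3, -100170).
So ∂z/∂x = −n_x/n_z = −0.529254 and ∂z/∂y = −n_y/n_z = −0.315157.
Intercept c from SP-11: -48.4 + 52.40 + 173.65 = 177.65.
At (168, 1400): z_contact = −88.91 − 441.22 + 177.65 = -352.49 m.
Depth below ground = -153.6 − (-352.49) = 198.9 m.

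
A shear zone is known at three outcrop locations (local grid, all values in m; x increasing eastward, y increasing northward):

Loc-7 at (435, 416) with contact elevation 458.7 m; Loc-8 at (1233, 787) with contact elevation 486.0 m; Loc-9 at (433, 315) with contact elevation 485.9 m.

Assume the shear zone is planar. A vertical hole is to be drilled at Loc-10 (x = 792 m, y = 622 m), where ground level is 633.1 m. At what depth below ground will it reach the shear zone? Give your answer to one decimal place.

Let the plane be z = a·x + b·y + c.
Loc-8−Loc-7: 798a + 371b = 27.3;  Loc-9−Loc-7: −2a − 101b = 27.2.
Solving gives a = 0.160896, b = −0.272493.
Then c = 458.7 − a·435 − b·416 = 502.07.
At (792, 622): z_contact = 127.43 − 169.49 + 502.07 = 460.01 m.
Depth below ground = 633.1 − 460.01 = 173.1 m.

173.1 m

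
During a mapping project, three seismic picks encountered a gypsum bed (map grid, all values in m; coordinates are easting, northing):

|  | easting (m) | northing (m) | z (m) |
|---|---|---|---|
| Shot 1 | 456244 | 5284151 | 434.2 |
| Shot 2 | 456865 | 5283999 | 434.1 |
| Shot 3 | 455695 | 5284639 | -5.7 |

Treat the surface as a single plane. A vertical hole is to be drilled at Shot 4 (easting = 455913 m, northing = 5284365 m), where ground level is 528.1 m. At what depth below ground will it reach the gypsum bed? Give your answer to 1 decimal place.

259.3 m

Let the plane be z = a·easting + b·northing + c.
Shot 2−Shot 1: 621a − 152b = −0.1;  Shot 3−Shot 1: −549a + 488b = −439.9.
Solving gives a = −0.304706740, b = −1.244229508.
Then c = 434.2 − a·456244 − b·5284151 = 6714151.42.
At (455913, 5284365): z_contact = −138919.76 − 6574962.87 + 6714151.42 = 268.79 m.
Depth below ground = 528.1 − 268.79 = 259.3 m.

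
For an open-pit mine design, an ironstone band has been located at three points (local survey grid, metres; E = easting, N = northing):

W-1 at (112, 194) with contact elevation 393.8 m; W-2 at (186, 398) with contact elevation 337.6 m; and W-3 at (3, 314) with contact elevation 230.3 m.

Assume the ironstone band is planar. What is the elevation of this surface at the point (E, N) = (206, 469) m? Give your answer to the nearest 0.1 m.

Let the plane be z = a·E + b·N + c.
W-2−W-1: 74a + 204b = −56.2;  W-3−W-1: −109a + 120b = −163.5.
Solving gives a = 0.85519, b = −0.58571.
Then c = 393.8 − a·112 − b·194 = 411.65.
At (206, 469): z = 176.2 − 274.7 + 411.65 = 313.1 m.

313.1 m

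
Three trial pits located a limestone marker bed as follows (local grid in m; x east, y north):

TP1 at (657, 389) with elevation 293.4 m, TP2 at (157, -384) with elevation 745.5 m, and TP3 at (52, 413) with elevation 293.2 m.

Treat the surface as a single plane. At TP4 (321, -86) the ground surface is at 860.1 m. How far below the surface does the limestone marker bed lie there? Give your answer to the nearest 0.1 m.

288.2 m

Let the plane be z = a·x + b·y + c.
TP2−TP1: −500a − 773b = 452.1;  TP3−TP1: −605a + 24b = −0.2.
Solving gives a = −0.02230, b = −0.57044.
Then c = 293.4 − a·657 − b·389 = 529.95.
At (321, -86): z_contact = −7.16 + 49.06 + 529.95 = 571.85 m.
Depth below ground = 860.1 − 571.85 = 288.2 m.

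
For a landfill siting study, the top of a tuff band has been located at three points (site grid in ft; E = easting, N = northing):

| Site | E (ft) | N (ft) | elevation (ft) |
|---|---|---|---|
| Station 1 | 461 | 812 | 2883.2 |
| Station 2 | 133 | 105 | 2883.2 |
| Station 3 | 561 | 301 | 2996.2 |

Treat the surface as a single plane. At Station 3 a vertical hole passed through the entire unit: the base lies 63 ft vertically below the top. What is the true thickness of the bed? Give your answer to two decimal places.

Let the plane be z = a·E + b·N + c.
Station 2−Station 1: −328a − 707b = 0;  Station 3−Station 1: 100a − 511b = 113.
Solving gives a = 0.33524, b = −0.15553.
|∇z| = √(a²+b²) = 0.36956, so dip δ = arctan(0.36956) = 20.28°.
True thickness = vertical thickness × cos δ = 63 × cos 20.28° = 59.09 ft.

59.09 ft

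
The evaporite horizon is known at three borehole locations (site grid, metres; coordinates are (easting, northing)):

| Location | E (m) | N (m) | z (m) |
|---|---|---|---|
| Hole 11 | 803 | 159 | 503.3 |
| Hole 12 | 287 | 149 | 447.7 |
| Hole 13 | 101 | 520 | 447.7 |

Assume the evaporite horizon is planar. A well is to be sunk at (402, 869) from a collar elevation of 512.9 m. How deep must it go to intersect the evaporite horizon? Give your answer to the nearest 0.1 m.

14.4 m

Two edge vectors: Hole 11→Hole 12 = (-516, -10, -55.6), Hole 11→Hole 13 = (-702, 361, -55.6).
Normal n = (Hole 11→Hole 12) × (Hole 11→Hole 13) = (20627.6, 10341.6, -193296).
So ∂z/∂E = −n_x/n_z = 0.10672 and ∂z/∂N = −n_y/n_z = 0.05350.
Intercept c from Hole 11: 503.3 − 85.69 − 8.51 = 409.10.
At (402, 869): z_contact = 42.90 + 46.49 + 409.10 = 498.49 m.
Depth below ground = 512.9 − 498.49 = 14.4 m.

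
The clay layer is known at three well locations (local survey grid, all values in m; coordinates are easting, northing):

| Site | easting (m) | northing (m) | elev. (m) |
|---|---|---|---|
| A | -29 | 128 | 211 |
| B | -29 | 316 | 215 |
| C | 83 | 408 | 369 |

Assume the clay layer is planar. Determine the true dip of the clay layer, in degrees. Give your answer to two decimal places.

Let the plane be z = a·easting + b·northing + c.
B−A: 0a + 188b = 4;  C−A: 112a + 280b = 158.
Solving gives a = 1.35752, b = 0.02128.
Gradient magnitude |∇z| = √(a² + b²) = √(1.84287 + 0.00045) = 1.35769.
True dip = arctan(1.35769) = 53.63°, dipping toward W (azimuth ≈ 269°).

53.63°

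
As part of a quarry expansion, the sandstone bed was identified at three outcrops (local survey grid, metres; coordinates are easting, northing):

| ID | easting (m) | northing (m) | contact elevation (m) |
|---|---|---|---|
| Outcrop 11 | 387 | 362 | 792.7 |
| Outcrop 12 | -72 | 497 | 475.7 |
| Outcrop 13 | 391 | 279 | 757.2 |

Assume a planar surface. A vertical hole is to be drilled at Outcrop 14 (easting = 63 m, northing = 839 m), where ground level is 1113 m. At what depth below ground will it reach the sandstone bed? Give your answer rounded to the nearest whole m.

Two edge vectors: Outcrop 11→Outcrop 12 = (-459, 135, -317), Outcrop 11→Outcrop 13 = (4, -83, -35.5).
Normal n = (Outcrop 11→Outcrop 12) × (Outcrop 11→Outcrop 13) = (-31103.5, -17562.5, 37557).
So ∂z/∂easting = −n_x/n_z = 0.82817 and ∂z/∂northing = −n_y/n_z = 0.46762.
Intercept c from Outcrop 11: 792.7 − 320.50 − 169.28 = 302.92.
At (63, 839): z_contact = 52.2 + 392.3 + 302.92 = 747.4 m.
Depth below ground = 1113 − 747.4 = 366 m.

366 m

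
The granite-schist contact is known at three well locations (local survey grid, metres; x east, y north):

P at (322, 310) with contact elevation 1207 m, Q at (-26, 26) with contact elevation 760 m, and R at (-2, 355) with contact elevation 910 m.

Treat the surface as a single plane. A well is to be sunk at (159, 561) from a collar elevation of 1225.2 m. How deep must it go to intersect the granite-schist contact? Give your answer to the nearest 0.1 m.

79.7 m

Let the plane be z = a·x + b·y + c.
Q−P: −348a − 284b = −447;  R−P: −324a + 45b = −297.
Solving gives a = 0.97016, b = 0.38516.
Then c = 1207 − a·322 − b·310 = 775.21.
At (159, 561): z_contact = 154.26 + 216.07 + 775.21 = 1145.54 m.
Depth below ground = 1225.2 − 1145.54 = 79.7 m.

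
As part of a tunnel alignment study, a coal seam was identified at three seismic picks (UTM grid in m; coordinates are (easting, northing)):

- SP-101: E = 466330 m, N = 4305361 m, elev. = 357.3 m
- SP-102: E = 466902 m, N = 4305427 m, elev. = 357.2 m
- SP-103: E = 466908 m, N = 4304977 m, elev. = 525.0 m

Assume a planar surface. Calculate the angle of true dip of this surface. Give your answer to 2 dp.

Let the plane be z = a·E + b·N + c.
SP-102−SP-101: 572a + 66b = −0.1;  SP-103−SP-101: 578a − 384b = 167.7.
Solving gives a = 0.04278, b = −0.37232.
Gradient magnitude |∇z| = √(a² + b²) = √(0.00183 + 0.13862) = 0.37477.
True dip = arctan(0.37477) = 20.54°, dipping toward N (azimuth ≈ 353°).

20.54°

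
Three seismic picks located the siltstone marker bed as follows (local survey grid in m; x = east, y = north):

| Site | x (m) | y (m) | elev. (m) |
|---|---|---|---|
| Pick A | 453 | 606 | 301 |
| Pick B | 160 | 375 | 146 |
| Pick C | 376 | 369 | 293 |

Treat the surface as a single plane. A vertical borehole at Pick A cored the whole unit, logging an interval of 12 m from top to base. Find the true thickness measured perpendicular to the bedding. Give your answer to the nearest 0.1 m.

Two edge vectors: Pick A→Pick B = (-293, -231, -155), Pick A→Pick C = (-77, -237, -8).
Normal n = (Pick A→Pick B) × (Pick A→Pick C) = (-34887, 9591, 51654).
So ∂z/∂x = −n_x/n_z = 0.67540 and ∂z/∂y = −n_y/n_z = −0.18568.
|∇z| = √(a²+b²) = 0.70046, so dip δ = arctan(0.70046) = 35.01°.
True thickness = vertical thickness × cos δ = 12 × cos 35.01° = 9.8 m.

9.8 m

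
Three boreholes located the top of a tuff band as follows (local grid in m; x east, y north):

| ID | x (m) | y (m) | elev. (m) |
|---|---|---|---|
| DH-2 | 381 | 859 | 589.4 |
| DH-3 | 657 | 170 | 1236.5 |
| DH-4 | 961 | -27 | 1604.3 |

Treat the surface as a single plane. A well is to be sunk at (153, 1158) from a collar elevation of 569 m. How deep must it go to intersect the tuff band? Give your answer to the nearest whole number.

348 m

Let the plane be z = a·x + b·y + c.
DH-3−DH-2: 276a − 689b = 647.1;  DH-4−DH-2: 580a − 886b = 1014.9.
Solving gives a = 0.81205, b = −0.61390.
Then c = 589.4 − a·381 − b·859 = 807.35.
At (153, 1158): z_contact = 124.2 − 710.9 + 807.35 = 220.7 m.
Depth below ground = 569 − 220.7 = 348 m.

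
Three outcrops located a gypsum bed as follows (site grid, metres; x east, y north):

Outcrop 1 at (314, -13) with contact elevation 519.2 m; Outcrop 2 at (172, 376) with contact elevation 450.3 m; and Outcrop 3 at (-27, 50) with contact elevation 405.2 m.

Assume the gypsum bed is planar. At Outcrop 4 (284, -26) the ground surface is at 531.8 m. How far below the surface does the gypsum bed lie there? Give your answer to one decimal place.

21.5 m

Let the plane be z = a·x + b·y + c.
Outcrop 2−Outcrop 1: −142a + 389b = −68.9;  Outcrop 3−Outcrop 1: −341a + 63b = −114.
Solving gives a = 0.32340, b = −0.05907.
Then c = 519.2 − a·314 − b·-13 = 416.89.
At (284, -26): z_contact = 91.85 + 1.54 + 416.89 = 510.27 m.
Depth below ground = 531.8 − 510.27 = 21.5 m.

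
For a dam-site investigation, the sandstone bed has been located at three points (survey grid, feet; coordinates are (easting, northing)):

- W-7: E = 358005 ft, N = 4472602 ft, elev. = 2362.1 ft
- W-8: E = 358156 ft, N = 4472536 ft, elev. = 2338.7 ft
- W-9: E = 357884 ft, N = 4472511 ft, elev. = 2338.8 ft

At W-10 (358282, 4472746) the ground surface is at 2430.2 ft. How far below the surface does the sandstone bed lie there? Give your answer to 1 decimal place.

Let the plane be z = a·E + b·N + c.
W-8−W-7: 151a − 66b = −23.4;  W-9−W-7: −121a − 91b = −23.3.
Solving gives a = −0.027228794, b = 0.292249275.
Then c = 2362.1 − a·358005 − b·4472602 = −1295004.55.
At (358282, 4472746): z_contact = −9755.59 + 1307156.78 − 1295004.55 = 2396.64 ft.
Depth below ground = 2430.2 − 2396.64 = 33.6 ft.

33.6 ft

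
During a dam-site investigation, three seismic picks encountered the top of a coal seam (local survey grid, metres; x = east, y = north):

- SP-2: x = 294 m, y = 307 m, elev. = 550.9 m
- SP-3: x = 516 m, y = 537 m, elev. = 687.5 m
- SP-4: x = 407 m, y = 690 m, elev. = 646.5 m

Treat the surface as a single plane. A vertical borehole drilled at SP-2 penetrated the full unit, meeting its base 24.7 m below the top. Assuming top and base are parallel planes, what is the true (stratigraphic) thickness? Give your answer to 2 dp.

Let the plane be z = a·x + b·y + c.
SP-3−SP-2: 222a + 230b = 136.6;  SP-4−SP-2: 113a + 383b = 95.6.
Solving gives a = 0.51375, b = 0.09803.
|∇z| = √(a²+b²) = 0.52302, so dip δ = arctan(0.52302) = 27.61°.
True thickness = vertical thickness × cos δ = 24.7 × cos 27.61° = 21.89 m.

21.89 m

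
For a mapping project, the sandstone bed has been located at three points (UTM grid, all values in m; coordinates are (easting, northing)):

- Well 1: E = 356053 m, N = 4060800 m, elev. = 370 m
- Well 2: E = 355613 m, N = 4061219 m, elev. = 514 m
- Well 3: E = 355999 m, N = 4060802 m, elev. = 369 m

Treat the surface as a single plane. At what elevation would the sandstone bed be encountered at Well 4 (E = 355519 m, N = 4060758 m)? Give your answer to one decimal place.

336.8 m

Let the plane be z = a·E + b·N + c.
Well 2−Well 1: −440a + 419b = 144;  Well 3−Well 1: −54a + 2b = −1.
Solving gives a = 0.032511726, b = 0.377816610.
Then c = 370 − a·356053 − b·4060800 = −1545443.59.
At (355519, 4060758): z = 11558.5 + 1534221.8 − 1545443.59 = 336.8 m.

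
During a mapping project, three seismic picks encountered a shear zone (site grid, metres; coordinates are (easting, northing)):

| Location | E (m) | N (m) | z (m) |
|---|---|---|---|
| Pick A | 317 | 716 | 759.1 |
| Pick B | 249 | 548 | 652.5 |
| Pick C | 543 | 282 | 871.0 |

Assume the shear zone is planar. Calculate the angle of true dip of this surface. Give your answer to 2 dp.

44.85°

Let the plane be z = a·E + b·N + c.
Pick B−Pick A: −68a − 168b = −106.6;  Pick C−Pick A: 226a − 434b = 111.9.
Solving gives a = 0.96419, b = 0.24426.
Gradient magnitude |∇z| = √(a² + b²) = √(0.92966 + 0.05966) = 0.99465.
True dip = arctan(0.99465) = 44.85°, dipping toward WSW (azimuth ≈ 256°).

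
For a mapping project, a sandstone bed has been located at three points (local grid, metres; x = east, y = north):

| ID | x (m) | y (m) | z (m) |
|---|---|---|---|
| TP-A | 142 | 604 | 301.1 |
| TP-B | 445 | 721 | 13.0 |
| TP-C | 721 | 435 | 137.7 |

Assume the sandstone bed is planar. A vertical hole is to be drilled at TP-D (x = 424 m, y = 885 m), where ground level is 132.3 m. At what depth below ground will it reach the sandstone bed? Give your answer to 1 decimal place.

Let the plane be z = a·x + b·y + c.
TP-B−TP-A: 303a + 117b = −288.1;  TP-C−TP-A: 579a − 169b = −163.4.
Solving gives a = −0.57004, b = −0.98613.
Then c = 301.1 − a·142 − b·604 = 977.67.
At (424, 885): z_contact = −241.70 − 872.72 + 977.67 = -136.75 m.
Depth below ground = 132.3 − (-136.75) = 269.1 m.

269.1 m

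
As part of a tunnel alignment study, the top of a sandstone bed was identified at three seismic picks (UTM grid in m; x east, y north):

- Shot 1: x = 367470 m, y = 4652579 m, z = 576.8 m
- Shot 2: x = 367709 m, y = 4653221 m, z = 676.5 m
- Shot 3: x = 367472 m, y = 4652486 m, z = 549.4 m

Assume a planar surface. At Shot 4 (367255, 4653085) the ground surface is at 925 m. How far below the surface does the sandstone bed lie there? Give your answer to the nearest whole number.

Two edge vectors: Shot 1→Shot 2 = (239, 642, 99.7), Shot 1→Shot 3 = (2, -93, -27.4).
Normal n = (Shot 1→Shot 2) × (Shot 1→Shot 3) = (-8318.7, 6748, -23511).
So ∂z/∂x = −n_x/n_z = −0.35382162 and ∂z/∂y = −n_y/n_z = 0.28701459.
Intercept c from Shot 1: 576.8 + 130018.83 − 1335358.05 = −1204762.42.
At (367255, 4653085): z_contact = −129942.8 + 1335503.3 − 1204762.42 = 798.1 m.
Depth below ground = 925 − 798.1 = 127 m.

127 m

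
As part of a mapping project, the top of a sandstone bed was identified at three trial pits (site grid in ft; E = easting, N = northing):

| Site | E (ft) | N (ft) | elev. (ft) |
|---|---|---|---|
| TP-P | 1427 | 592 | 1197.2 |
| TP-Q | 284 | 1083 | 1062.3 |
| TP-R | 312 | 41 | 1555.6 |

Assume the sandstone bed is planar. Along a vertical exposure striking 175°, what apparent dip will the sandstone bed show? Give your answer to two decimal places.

Two edge vectors: TP-P→TP-Q = (-1143, 491, -134.9), TP-P→TP-R = (-1115, -551, 358.4).
Normal n = (TP-P→TP-Q) × (TP-P→TP-R) = (101644.5, 560064.7, 1177258).
So ∂z/∂E = −n_x/n_z = −0.08634 and ∂z/∂N = −n_y/n_z = −0.47574.
Unit vector along 175° is (sin 175°, cos 175°) = (0.0872, -0.9962).
Slope in that direction = a·(0.0872) + b·(-0.9962) = 0.46640.
Apparent dip = arctan|0.46640| = 25.00° (true dip is 25.8°, so apparent ≤ true as expected).

25.00°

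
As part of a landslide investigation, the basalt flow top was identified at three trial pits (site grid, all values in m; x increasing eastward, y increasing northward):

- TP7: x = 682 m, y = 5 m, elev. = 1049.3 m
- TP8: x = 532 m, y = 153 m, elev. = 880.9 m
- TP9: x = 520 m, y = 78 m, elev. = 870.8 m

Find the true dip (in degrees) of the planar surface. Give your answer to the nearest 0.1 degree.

Two edge vectors: TP7→TP8 = (-150, 148, -168.4), TP7→TP9 = (-162, 73, -178.5).
Normal n = (TP7→TP8) × (TP7→TP9) = (-14124.8, 505.8, 13026).
So ∂z/∂x = −n_x/n_z = 1.08435 and ∂z/∂y = −n_y/n_z = −0.03883.
Gradient magnitude |∇z| = √(a² + b²) = √(1.17582 + 0.00151) = 1.08505.
True dip = arctan(1.08505) = 47.3°, dipping toward W (azimuth ≈ 272°).

47.3°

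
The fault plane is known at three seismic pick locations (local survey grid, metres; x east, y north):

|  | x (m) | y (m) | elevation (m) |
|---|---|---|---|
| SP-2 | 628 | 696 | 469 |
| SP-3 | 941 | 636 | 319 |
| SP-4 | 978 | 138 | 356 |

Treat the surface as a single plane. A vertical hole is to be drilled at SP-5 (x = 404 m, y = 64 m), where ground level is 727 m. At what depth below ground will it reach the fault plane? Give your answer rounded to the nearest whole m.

75 m

Two edge vectors: SP-2→SP-3 = (313, -60, -150), SP-2→SP-4 = (350, -558, -113).
Normal n = (SP-2→SP-3) × (SP-2→SP-4) = (-76920, -17131, -153654).
So ∂z/∂x = −n_x/n_z = −0.50061 and ∂z/∂y = −n_y/n_z = −0.11149.
Intercept c from SP-2: 469 + 314.38 + 77.60 = 860.98.
At (404, 64): z_contact = −202.2 − 7.1 + 860.98 = 651.6 m.
Depth below ground = 727 − 651.6 = 75 m.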